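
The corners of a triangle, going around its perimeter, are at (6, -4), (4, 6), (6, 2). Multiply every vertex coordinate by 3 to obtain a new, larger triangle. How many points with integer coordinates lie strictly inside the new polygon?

40

By the shoelace formula, twice the signed area is |(6·6 − 4·(-4)) + (4·2 − 6·6) + (6·(-4) − 6·2)| = 12, so the area is 6.
Along each edge there are gcd(|Δx|,|Δy|)+1 lattice points, so counting each shared vertex once the boundary has gcd(2,10) + gcd(2,4) + gcd(0,6) = 2+2+6 = 10.
Scaling by 3 multiplies the area by 3² = 9 (so the new area is 54) and multiplies the boundary lattice-point count by 3, giving 30.
By Pick's theorem, the interior count of the dilated polygon is 54 − 30/2 + 1 = 40.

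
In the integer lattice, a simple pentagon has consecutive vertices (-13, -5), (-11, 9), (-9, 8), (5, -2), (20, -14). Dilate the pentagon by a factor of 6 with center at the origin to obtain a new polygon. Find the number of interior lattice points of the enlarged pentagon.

The shoelace formula gives twice the area as |[(-13)·9 − (-11)·(-5)] + [(-11)·8 − (-9)·9] + [(-9)·(-2) − 5·8] + [5·(-14) − 20·(-2)] + [20·(-5) − (-13)·(-14)]| = 513, so the area is 256.5.
Along each edge there are gcd(|Δx|,|Δy|)+1 lattice points, so counting each shared vertex once the boundary has gcd(2,14) + gcd(2,1) + gcd(14,10) + gcd(15,12) + gcd(33,9) = 2+1+2+3+3 = 11.
Scaling by 6 multiplies the area by 6² = 36 (so the new area is 9234) and multiplies the boundary lattice-point count by 6, giving 66.
By Pick's theorem, the interior count of the dilated polygon is 9234 − 66/2 + 1 = 9202.

9202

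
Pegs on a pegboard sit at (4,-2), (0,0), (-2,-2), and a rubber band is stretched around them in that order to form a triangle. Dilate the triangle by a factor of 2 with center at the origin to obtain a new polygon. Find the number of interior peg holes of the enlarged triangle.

The shoelace formula gives twice the area as |(4·0 − 0·(-2)) + (0·(-2) − (-2)·0) + ((-2)·(-2) − 4·(-2))| = 12, so the area is 6.
Along each edge there are gcd(|Δx|,|Δy|)+1 lattice points, so counting each shared vertex once the boundary has gcd(4,2) + gcd(2,2) + gcd(6,0) = 2+2+6 = 10.
Scaling by 2 multiplies the area by 2² = 4 (so the new area is 24) and multiplies the boundary lattice-point count by 2, giving 20.
By Pick's theorem, the interior count of the dilated polygon is 24 − 20/2 + 1 = 15.

15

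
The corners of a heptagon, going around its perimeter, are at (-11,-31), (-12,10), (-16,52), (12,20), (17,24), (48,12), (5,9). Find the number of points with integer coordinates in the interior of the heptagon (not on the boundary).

Using the shoelace formula, 2A = |[(-11)·10 − (-12)·(-31)] + [(-12)·52 − (-16)·10] + [(-16)·20 − 12·52] + [12·24 − 17·20] + [17·12 − 48·24] + [48·9 − 5·12] + [5·(-31) − (-11)·9]| = 2574, so the area is 1287.
Summing gcd(|Δx|,|Δy|) over the edges gives the boundary count: gcd(1,41) + gcd(4,42) + gcd(28,32) + gcd(5,4) + gcd(31,12) + gcd(43,3) + gcd(16,40) = 1+2+4+1+1+1+8 = 18.
Pick's theorem gives I = A − B/2 + 1 = 1287 − 18/2 + 1 = 1279.

1279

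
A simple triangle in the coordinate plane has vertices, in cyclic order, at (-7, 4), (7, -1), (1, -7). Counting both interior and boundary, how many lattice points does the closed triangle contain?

62

The shoelace formula gives twice the area as |((-7)·(-1) − 7·4) + (7·(-7) − 1·(-1)) + (1·4 − (-7)·(-7))| = 114, so the area is 57.
Summing gcd(|Δx|,|Δy|) over the edges gives the boundary count: gcd(14,5) + gcd(6,6) + gcd(8,11) = 1+6+1 = 8.
Pick's theorem gives I = A − B/2 + 1 = 57 − 8/2 + 1 = 54, so the closed region contains I + B = 54 + 8 = 62 lattice points.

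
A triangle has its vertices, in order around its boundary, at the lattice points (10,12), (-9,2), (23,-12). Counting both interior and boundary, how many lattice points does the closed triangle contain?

296

By the shoelace formula, twice the signed area is |[10·2 − (-9)·12] + [(-9)·(-12) − 23·2] + [23·12 − 10·(-12)]| = 586, so the area is 293.
Along each edge there are gcd(|Δx|,|Δy|)+1 lattice points, so counting each shared vertex once the boundary has gcd(19,10) + gcd(32,14) + gcd(13,24) = 1+2+1 = 4.
Pick's theorem gives I = A − B/2 + 1 = 293 − 4/2 + 1 = 292, so the closed region contains I + B = 292 + 4 = 296 lattice points.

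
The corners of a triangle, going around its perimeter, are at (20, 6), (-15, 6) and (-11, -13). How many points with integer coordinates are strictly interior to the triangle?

By the shoelace formula, twice the signed area is |(20·6 − (-15)·6) + ((-15)·(-13) − (-11)·6) + ((-11)·6 − 20·(-13))| = 665, so the area is 665/2.
The number of boundary lattice points is Σ gcd(|Δx|,|Δy|) = gcd(35,0) + gcd(4,19) + gcd(31,19) = 35+1+1 = 37.
Pick's theorem gives I = A − B/2 + 1 = 665/2 − 37/2 + 1 = 315.

315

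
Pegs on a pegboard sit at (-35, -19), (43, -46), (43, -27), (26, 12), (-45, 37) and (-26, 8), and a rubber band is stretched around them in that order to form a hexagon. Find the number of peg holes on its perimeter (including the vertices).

Summing gcd(|Δx|,|Δy|) over the edges gives the boundary count: gcd(78,27) + gcd(0,19) + gcd(17,39) + gcd(71,25) + gcd(19,29) + gcd(9,27) = 3+19+1+1+1+9 = 34.

34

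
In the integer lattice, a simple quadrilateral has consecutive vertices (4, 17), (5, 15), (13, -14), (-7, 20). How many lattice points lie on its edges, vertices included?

5

Along each edge there are gcd(|Δx|,|Δy|)+1 lattice points, so counting each shared vertex once the boundary has gcd(1,2) + gcd(8,29) + gcd(20,34) + gcd(11,3) = 1+1+2+1 = 5.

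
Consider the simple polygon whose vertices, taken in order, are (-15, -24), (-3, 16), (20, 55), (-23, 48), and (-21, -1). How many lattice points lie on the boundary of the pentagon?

Along each edge there are gcd(|Δx|,|Δy|)+1 lattice points, so counting each shared vertex once the boundary has gcd(12,40) + gcd(23,39) + gcd(43,7) + gcd(2,49) + gcd(6,23) = 4+1+1+1+1 = 8.

8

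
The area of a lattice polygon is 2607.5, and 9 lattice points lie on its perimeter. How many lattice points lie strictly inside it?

2604

Pick's theorem A = I + B/2 − 1 rearranges to I = A − B/2 + 1 = 2607.5 − 9/2 + 1 = 2604.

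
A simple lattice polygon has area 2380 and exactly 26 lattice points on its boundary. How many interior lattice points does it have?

Pick's theorem A = I + B/2 − 1 rearranges to I = A − B/2 + 1 = 2380 − 26/2 + 1 = 2368.

2368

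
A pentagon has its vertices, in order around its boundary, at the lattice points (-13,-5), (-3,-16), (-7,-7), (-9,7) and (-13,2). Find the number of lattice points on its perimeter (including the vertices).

12

Summing gcd(|Δx|,|Δy|) over the edges gives the boundary count: gcd(10,11) + gcd(4,9) + gcd(2,14) + gcd(4,5) + gcd(0,7) = 1+1+2+1+7 = 12.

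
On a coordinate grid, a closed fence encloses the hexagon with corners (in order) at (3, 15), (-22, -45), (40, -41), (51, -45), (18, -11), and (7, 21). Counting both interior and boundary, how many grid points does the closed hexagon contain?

The shoelace formula gives twice the area as |[3·(-45) − (-22)·15] + [(-22)·(-41) − 40·(-45)] + [40·(-45) − 51·(-41)] + [51·(-11) − 18·(-45)] + [18·21 − 7·(-11)] + [7·15 − 3·21]| = 3934, so the area is 1967.
Summing gcd(|Δx|,|Δy|) over the edges gives the boundary count: gcd(25,60) + gcd(62,4) + gcd(11,4) + gcd(33,34) + gcd(11,32) + gcd(4,6) = 5+2+1+1+1+2 = 12.
Pick's theorem gives I = A − B/2 + 1 = 1967 − 12/2 + 1 = 1962, so the closed region contains I + B = 1962 + 12 = 1974 lattice points.

1974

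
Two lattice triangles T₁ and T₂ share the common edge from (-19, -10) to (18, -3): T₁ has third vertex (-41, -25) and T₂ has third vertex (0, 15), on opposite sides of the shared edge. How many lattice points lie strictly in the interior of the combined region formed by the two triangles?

The union is the simple quadrilateral with vertices (-19, -10), (-41, -25), (18, -3), (0, 15) in order.
Using the shoelace formula, 2A = |[(-19)·(-25) − (-41)·(-10)] + [(-41)·(-3) − 18·(-25)] + [18·15 − 0·(-3)] + [0·(-10) − (-19)·15]| = 1193, so the area is 596.5.
Summing gcd(|Δx|,|Δy|) over the edges gives the boundary count: gcd(22,15) + gcd(59,22) + gcd(18,18) + gcd(19,25) = 1+1+18+1 = 21.
By Pick's theorem I = A − B/2 + 1 = 596.5 − 21/2 + 1 = 587.

587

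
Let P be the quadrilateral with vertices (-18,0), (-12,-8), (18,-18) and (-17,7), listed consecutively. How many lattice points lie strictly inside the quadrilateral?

217

Using the shoelace formula, 2A = |((-18)·(-8) − (-12)·0) + ((-12)·(-18) − 18·(-8)) + (18·7 − (-17)·(-18)) + ((-17)·0 − (-18)·7)| = 450, so the area is 225.
The number of boundary lattice points is Σ gcd(|Δx|,|Δy|) = gcd(6,8) + gcd(30,10) + gcd(35,25) + gcd(1,7) = 2+10+5+1 = 18.
By Pick's theorem A = I + B/2 − 1, so I = 225 − 18/2 + 1 = 217.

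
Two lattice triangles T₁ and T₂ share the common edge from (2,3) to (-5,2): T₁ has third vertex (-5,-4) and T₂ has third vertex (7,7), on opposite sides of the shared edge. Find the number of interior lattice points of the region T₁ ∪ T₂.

The union is the simple quadrilateral with vertices (2,3), (-5,-4), (-5,2), (7,7) in order.
Using the shoelace formula, 2A = |[2·(-4) − (-5)·3] + [(-5)·2 − (-5)·(-4)] + [(-5)·7 − 7·2] + [7·3 − 2·7]| = 65, so the area is 32.5.
Summing gcd(|Δx|,|Δy|) over the edges gives the boundary count: gcd(7,7) + gcd(0,6) + gcd(12,5) + gcd(5,4) = 7+6+1+1 = 15.
By Pick's theorem I = A − B/2 + 1 = 32.5 − 15/2 + 1 = 26.

26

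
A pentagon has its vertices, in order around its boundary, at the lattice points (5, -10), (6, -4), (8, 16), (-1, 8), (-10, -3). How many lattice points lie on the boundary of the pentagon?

Summing gcd(|Δx|,|Δy|) over the edges gives the boundary count: gcd(1,6) + gcd(2,20) + gcd(9,8) + gcd(9,11) + gcd(15,7) = 1+2+1+1+1 = 6.

6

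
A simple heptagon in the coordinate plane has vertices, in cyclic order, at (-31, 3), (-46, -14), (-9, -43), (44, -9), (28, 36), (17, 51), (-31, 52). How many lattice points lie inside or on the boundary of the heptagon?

5545

The shoelace formula gives twice the area as |((-31)·(-14) − (-46)·3) + ((-46)·(-43) − (-9)·(-14)) + ((-9)·(-9) − 44·(-43)) + (44·36 − 28·(-9)) + (28·51 − 17·36) + (17·52 − (-31)·51) + ((-31)·3 − (-31)·52)| = 11033, so the area is 11033/2.
Summing gcd(|Δx|,|Δy|) over the edges gives the boundary count: gcd(15,17) + gcd(37,29) + gcd(53,34) + gcd(16,45) + gcd(11,15) + gcd(48,1) + gcd(0,49) = 1+1+1+1+1+1+49 = 55.
Pick's theorem gives I = A − B/2 + 1 = 11033/2 − 55/2 + 1 = 5490, so the closed region contains I + B = 5490 + 55 = 5545 lattice points.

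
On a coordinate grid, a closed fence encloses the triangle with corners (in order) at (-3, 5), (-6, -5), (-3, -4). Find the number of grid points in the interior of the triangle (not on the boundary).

9

The shoelace formula gives twice the area as |[(-3)·(-5) − (-6)·5] + [(-6)·(-4) − (-3)·(-5)] + [(-3)·5 − (-3)·(-4)]| = 27, so the area is 27/2.
The number of boundary lattice points is Σ gcd(|Δx|,|Δy|) = gcd(3,10) + gcd(3,1) + gcd(0,9) = 1+1+9 = 11.
Pick's theorem gives I = A − B/2 + 1 = 27/2 − 11/2 + 1 = 9.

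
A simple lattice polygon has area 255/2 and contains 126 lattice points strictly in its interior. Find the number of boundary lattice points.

5

Pick's theorem gives A = I + B/2 − 1, so B = 2(A − I + 1) = 2(255/2 − 126 + 1) = 5.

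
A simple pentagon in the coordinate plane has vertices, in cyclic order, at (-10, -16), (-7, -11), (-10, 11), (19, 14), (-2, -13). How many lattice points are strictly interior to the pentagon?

The shoelace formula gives twice the area as |[(-10)·(-11) − (-7)·(-16)] + [(-7)·11 − (-10)·(-11)] + [(-10)·14 − 19·11] + [19·(-13) − (-2)·14] + [(-2)·(-16) − (-10)·(-13)]| = 855, so the area is 427.5.
Summing gcd(|Δx|,|Δy|) over the edges gives the boundary count: gcd(3,5) + gcd(3,22) + gcd(29,3) + gcd(21,27) + gcd(8,3) = 1+1+1+3+1 = 7.
Pick's theorem gives I = A − B/2 + 1 = 427.5 − 7/2 + 1 = 425.

425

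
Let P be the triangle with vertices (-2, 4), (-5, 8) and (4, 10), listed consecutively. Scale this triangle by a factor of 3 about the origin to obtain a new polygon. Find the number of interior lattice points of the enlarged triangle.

178

The shoelace formula gives twice the area as |((-2)·8 − (-5)·4) + ((-5)·10 − 4·8) + (4·4 − (-2)·10)| = 42, so the area is 21.
Along each edge there are gcd(|Δx|,|Δy|)+1 lattice points, so counting each shared vertex once the boundary has gcd(3,4) + gcd(9,2) + gcd(6,6) = 1+1+6 = 8.
Scaling by 3 multiplies the area by 3² = 9 (so the new area is 189) and multiplies the boundary lattice-point count by 3, giving 24.
By Pick's theorem, the interior count of the dilated polygon is 189 − 24/2 + 1 = 178.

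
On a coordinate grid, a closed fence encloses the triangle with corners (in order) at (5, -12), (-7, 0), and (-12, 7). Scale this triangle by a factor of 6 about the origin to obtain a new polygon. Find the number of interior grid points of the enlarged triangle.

391

By the shoelace formula, twice the signed area is |(5·0 − (-7)·(-12)) + ((-7)·7 − (-12)·0) + ((-12)·(-12) − 5·7)| = 24, so the area is 12.
Along each edge there are gcd(|Δx|,|Δy|)+1 lattice points, so counting each shared vertex once the boundary has gcd(12,12) + gcd(5,7) + gcd(17,19) = 12+1+1 = 14.
Scaling by 6 multiplies the area by 6² = 36 (so the new area is 432) and multiplies the boundary lattice-point count by 6, giving 84.
By Pick's theorem, the interior count of the dilated polygon is 432 − 84/2 + 1 = 391.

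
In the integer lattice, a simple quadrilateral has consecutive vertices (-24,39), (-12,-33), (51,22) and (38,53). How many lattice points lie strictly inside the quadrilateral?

Using the shoelace formula, 2A = |[(-24)·(-33) − (-12)·39] + [(-12)·22 − 51·(-33)] + [51·53 − 38·22] + [38·39 − (-24)·53]| = 7300, so the area is 3650.
Along each edge there are gcd(|Δx|,|Δy|)+1 lattice points, so counting each shared vertex once the boundary has gcd(12,72) + gcd(63,55) + gcd(13,31) + gcd(62,14) = 12+1+1+2 = 16.
By Pick's theorem A = I + B/2 − 1, so I = 3650 − 16/2 + 1 = 3643.

3643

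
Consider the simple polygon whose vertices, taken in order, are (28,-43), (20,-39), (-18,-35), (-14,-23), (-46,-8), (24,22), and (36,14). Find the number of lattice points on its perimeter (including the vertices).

26

Summing gcd(|Δx|,|Δy|) over the edges gives the boundary count: gcd(8,4) + gcd(38,4) + gcd(4,12) + gcd(32,15) + gcd(70,30) + gcd(12,8) + gcd(8,57) = 4+2+4+1+10+4+1 = 26.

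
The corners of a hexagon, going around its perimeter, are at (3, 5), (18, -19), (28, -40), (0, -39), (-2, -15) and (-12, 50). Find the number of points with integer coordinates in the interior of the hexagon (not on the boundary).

Using the shoelace formula, 2A = |(3·(-19) − 18·5) + (18·(-40) − 28·(-19)) + (28·(-39) − 0·(-40)) + (0·(-15) − (-2)·(-39)) + ((-2)·50 − (-12)·(-15)) + ((-12)·5 − 3·50)| = 1995, so the area is 1995/2.
Along each edge there are gcd(|Δx|,|Δy|)+1 lattice points, so counting each shared vertex once the boundary has gcd(15,24) + gcd(10,21) + gcd(28,1) + gcd(2,24) + gcd(10,65) + gcd(15,45) = 3+1+1+2+5+15 = 27.
By Pick's theorem A = I + B/2 − 1, so I = 1995/2 − 27/2 + 1 = 985.

985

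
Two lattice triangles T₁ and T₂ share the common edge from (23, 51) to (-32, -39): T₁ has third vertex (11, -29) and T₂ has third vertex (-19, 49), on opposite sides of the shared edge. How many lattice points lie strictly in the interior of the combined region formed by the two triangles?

The union is the simple quadrilateral with vertices (23, 51), (11, -29), (-32, -39), (-19, 49) in order.
Using the shoelace formula, 2A = |[23·(-29) − 11·51] + [11·(-39) − (-32)·(-29)] + [(-32)·49 − (-19)·(-39)] + [(-19)·51 − 23·49]| = 6990, so the area is 3495.
Along each edge there are gcd(|Δx|,|Δy|)+1 lattice points, so counting each shared vertex once the boundary has gcd(12,80) + gcd(43,10) + gcd(13,88) + gcd(42,2) = 4+1+1+2 = 8.
By Pick's theorem I = A − B/2 + 1 = 3495 − 8/2 + 1 = 3492.

3492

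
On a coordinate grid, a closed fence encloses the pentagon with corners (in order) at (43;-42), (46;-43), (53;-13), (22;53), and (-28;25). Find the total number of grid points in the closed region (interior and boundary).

The shoelace formula gives twice the area as |(43·(-43) − 46·(-42)) + (46·(-13) − 53·(-43)) + (53·53 − 22·(-13)) + (22·25 − (-28)·53) + ((-28)·(-42) − 43·25)| = 6994, so the area is 3497.
The number of boundary lattice points is Σ gcd(|Δx|,|Δy|) = gcd(3,1) + gcd(7,30) + gcd(31,66) + gcd(50,28) + gcd(71,67) = 1+1+1+2+1 = 6.
Pick's theorem gives I = A − B/2 + 1 = 3497 − 6/2 + 1 = 3495, so the closed region contains I + B = 3495 + 6 = 3501 lattice points.

3501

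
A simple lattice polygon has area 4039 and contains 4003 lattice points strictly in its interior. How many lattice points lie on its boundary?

Pick's theorem gives A = I + B/2 − 1, so B = 2(A − I + 1) = 2(4039 − 4003 + 1) = 74.

74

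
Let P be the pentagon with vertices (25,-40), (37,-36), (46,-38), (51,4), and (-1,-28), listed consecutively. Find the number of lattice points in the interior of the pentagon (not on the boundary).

1129

By the shoelace formula, twice the signed area is |(25·(-36) − 37·(-40)) + (37·(-38) − 46·(-36)) + (46·4 − 51·(-38)) + (51·(-28) − (-1)·4) + ((-1)·(-40) − 25·(-28))| = 2268, so the area is 1134.
Summing gcd(|Δx|,|Δy|) over the edges gives the boundary count: gcd(12,4) + gcd(9,2) + gcd(5,42) + gcd(52,32) + gcd(26,12) = 4+1+1+4+2 = 12.
Pick's theorem gives I = A − B/2 + 1 = 1134 − 12/2 + 1 = 1129.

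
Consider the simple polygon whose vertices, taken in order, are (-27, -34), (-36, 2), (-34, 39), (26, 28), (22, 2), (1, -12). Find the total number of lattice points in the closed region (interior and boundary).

2896

Using the shoelace formula, 2A = |[(-27)·2 − (-36)·(-34)] + [(-36)·39 − (-34)·2] + [(-34)·28 − 26·39] + [26·2 − 22·28] + [22·(-12) − 1·2] + [1·(-34) − (-27)·(-12)]| = 5768, so the area is 2884.
Along each edge there are gcd(|Δx|,|Δy|)+1 lattice points, so counting each shared vertex once the boundary has gcd(9,36) + gcd(2,37) + gcd(60,11) + gcd(4,26) + gcd(21,14) + gcd(28,22) = 9+1+1+2+7+2 = 22.
Pick's theorem gives I = A − B/2 + 1 = 2884 − 22/2 + 1 = 2874, so the closed region contains I + B = 2874 + 22 = 2896 lattice points.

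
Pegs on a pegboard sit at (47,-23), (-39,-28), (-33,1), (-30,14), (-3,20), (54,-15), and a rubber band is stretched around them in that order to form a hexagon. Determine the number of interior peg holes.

2866

The shoelace formula gives twice the area as |(47·(-28) − (-39)·(-23)) + ((-39)·1 − (-33)·(-28)) + ((-33)·14 − (-30)·1) + ((-30)·20 − (-3)·14) + ((-3)·(-15) − 54·20) + (54·(-23) − 47·(-15))| = 5738, so the area is 2869.
Summing gcd(|Δx|,|Δy|) over the edges gives the boundary count: gcd(86,5) + gcd(6,29) + gcd(3,13) + gcd(27,6) + gcd(57,35) + gcd(7,8) = 1+1+1+3+1+1 = 8.
By Pick's theorem A = I + B/2 − 1, so I = 2869 − 8/2 + 1 = 2866.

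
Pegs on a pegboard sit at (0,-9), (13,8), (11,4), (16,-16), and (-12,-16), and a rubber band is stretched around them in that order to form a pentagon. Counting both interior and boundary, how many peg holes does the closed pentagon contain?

By the shoelace formula, twice the signed area is |[0·8 − 13·(-9)] + [13·4 − 11·8] + [11·(-16) − 16·4] + [16·(-16) − (-12)·(-16)] + [(-12)·(-9) − 0·(-16)]| = 499, so the area is 499/2.
Summing gcd(|Δx|,|Δy|) over the edges gives the boundary count: gcd(13,17) + gcd(2,4) + gcd(5,20) + gcd(28,0) + gcd(12,7) = 1+2+5+28+1 = 37.
Pick's theorem gives I = A − B/2 + 1 = 499/2 − 37/2 + 1 = 232, so the closed region contains I + B = 232 + 37 = 269 lattice points.

269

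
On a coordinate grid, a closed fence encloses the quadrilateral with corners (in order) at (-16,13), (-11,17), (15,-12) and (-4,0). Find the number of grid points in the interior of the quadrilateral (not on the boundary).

Using the shoelace formula, 2A = |((-16)·17 − (-11)·13) + ((-11)·(-12) − 15·17) + (15·0 − (-4)·(-12)) + ((-4)·13 − (-16)·0)| = 352, so the area is 176.
The number of boundary lattice points is Σ gcd(|Δx|,|Δy|) = gcd(5,4) + gcd(26,29) + gcd(19,12) + gcd(12,13) = 1+1+1+1 = 4.
Pick's theorem gives I = A − B/2 + 1 = 176 − 4/2 + 1 = 175.

175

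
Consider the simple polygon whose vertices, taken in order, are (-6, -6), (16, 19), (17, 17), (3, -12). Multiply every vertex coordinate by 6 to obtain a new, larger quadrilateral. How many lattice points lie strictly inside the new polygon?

Using the shoelace formula, 2A = |[(-6)·19 − 16·(-6)] + [16·17 − 17·19] + [17·(-12) − 3·17] + [3·(-6) − (-6)·(-12)]| = 414, so the area is 207.
Along each edge there are gcd(|Δx|,|Δy|)+1 lattice points, so counting each shared vertex once the boundary has gcd(22,25) + gcd(1,2) + gcd(14,29) + gcd(9,6) = 1+1+1+3 = 6.
Scaling by 6 multiplies the area by 6² = 36 (so the new area is 7452) and multiplies the boundary lattice-point count by 6, giving 36.
By Pick's theorem, the interior count of the dilated polygon is 7452 − 36/2 + 1 = 7435.

7435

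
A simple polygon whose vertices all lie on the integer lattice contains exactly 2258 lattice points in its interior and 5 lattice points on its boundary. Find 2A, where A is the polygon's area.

By Pick's theorem, A = I + B/2 − 1 = 2258 + 5/2 − 1 = 4519/2.
Hence 2A = 4519.

4519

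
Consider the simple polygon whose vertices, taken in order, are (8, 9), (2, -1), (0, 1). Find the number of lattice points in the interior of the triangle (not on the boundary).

Using the shoelace formula, 2A = |[8·(-1) − 2·9] + [2·1 − 0·(-1)] + [0·9 − 8·1]| = 32, so the area is 16.
Along each edge there are gcd(|Δx|,|Δy|)+1 lattice points, so counting each shared vertex once the boundary has gcd(6,10) + gcd(2,2) + gcd(8,8) = 2+2+8 = 12.
Pick's theorem gives I = A − B/2 + 1 = 16 − 12/2 + 1 = 11.

11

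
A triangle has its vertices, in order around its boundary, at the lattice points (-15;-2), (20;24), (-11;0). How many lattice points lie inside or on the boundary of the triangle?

The shoelace formula gives twice the area as |((-15)·24 − 20·(-2)) + (20·0 − (-11)·24) + ((-11)·(-2) − (-15)·0)| = 34, so the area is 17.
Summing gcd(|Δx|,|Δy|) over the edges gives the boundary count: gcd(35,26) + gcd(31,24) + gcd(4,2) = 1+1+2 = 4.
Pick's theorem gives I = A − B/2 + 1 = 17 − 4/2 + 1 = 16, so the closed region contains I + B = 16 + 4 = 20 lattice points.

20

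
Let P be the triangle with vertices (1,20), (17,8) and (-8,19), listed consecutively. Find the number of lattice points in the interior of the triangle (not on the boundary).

By the shoelace formula, twice the signed area is |(1·8 − 17·20) + (17·19 − (-8)·8) + ((-8)·20 − 1·19)| = 124, so the area is 62.
The number of boundary lattice points is Σ gcd(|Δx|,|Δy|) = gcd(16,12) + gcd(25,11) + gcd(9,1) = 4+1+1 = 6.
Pick's theorem gives I = A − B/2 + 1 = 62 − 6/2 + 1 = 60.

60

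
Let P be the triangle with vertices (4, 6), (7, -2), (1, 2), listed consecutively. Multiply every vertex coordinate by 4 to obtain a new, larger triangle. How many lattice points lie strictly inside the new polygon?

Using the shoelace formula, 2A = |[4·(-2) − 7·6] + [7·2 − 1·(-2)] + [1·6 − 4·2]| = 36, so the area is 18.
The number of boundary lattice points is Σ gcd(|Δx|,|Δy|) = gcd(3,8) + gcd(6,4) + gcd(3,4) = 1+2+1 = 4.
Scaling by 4 multiplies the area by 4² = 16 (so the new area is 288) and multiplies the boundary lattice-point count by 4, giving 16.
By Pick's theorem, the interior count of the dilated polygon is 288 − 16/2 + 1 = 281.

281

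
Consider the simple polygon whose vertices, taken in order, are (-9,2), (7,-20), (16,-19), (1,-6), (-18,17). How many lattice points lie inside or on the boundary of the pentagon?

The shoelace formula gives twice the area as |[(-9)·(-20) − 7·2] + [7·(-19) − 16·(-20)] + [16·(-6) − 1·(-19)] + [1·17 − (-18)·(-6)] + [(-18)·2 − (-9)·17]| = 302, so the area is 151.
Summing gcd(|Δx|,|Δy|) over the edges gives the boundary count: gcd(16,22) + gcd(9,1) + gcd(15,13) + gcd(19,23) + gcd(9,15) = 2+1+1+1+3 = 8.
Pick's theorem gives I = A − B/2 + 1 = 151 − 8/2 + 1 = 148, so the closed region contains I + B = 148 + 8 = 156 lattice points.

156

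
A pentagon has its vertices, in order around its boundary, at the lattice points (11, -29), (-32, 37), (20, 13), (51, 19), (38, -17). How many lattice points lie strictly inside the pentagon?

2228

By the shoelace formula, twice the signed area is |(11·37 − (-32)·(-29)) + ((-32)·13 − 20·37) + (20·19 − 51·13) + (51·(-17) − 38·19) + (38·(-29) − 11·(-17))| = 4464, so the area is 2232.
The number of boundary lattice points is Σ gcd(|Δx|,|Δy|) = gcd(43,66) + gcd(52,24) + gcd(31,6) + gcd(13,36) + gcd(27,12) = 1+4+1+1+3 = 10.
Pick's theorem gives I = A − B/2 + 1 = 2232 − 10/2 + 1 = 2228.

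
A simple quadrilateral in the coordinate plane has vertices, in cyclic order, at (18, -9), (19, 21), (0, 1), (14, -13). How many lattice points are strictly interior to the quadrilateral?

322

Using the shoelace formula, 2A = |[18·21 − 19·(-9)] + [19·1 − 0·21] + [0·(-13) − 14·1] + [14·(-9) − 18·(-13)]| = 662, so the area is 331.
Summing gcd(|Δx|,|Δy|) over the edges gives the boundary count: gcd(1,30) + gcd(19,20) + gcd(14,14) + gcd(4,4) = 1+1+14+4 = 20.
By Pick's theorem A = I + B/2 − 1, so I = 331 − 20/2 + 1 = 322.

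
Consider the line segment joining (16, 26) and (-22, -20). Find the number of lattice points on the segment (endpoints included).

3

The number of lattice points on a segment between lattice points is gcd(|Δx|,|Δy|) + 1 = gcd(38,46) + 1 = 2 + 1 = 3.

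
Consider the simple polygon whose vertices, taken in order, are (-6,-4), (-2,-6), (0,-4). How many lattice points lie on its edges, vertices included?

10

The number of boundary lattice points is Σ gcd(|Δx|,|Δy|) = gcd(4,2) + gcd(2,2) + gcd(6,0) = 2+2+6 = 10.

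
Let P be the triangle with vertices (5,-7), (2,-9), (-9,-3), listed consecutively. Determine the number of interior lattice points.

By the shoelace formula, twice the signed area is |[5·(-9) − 2·(-7)] + [2·(-3) − (-9)·(-9)] + [(-9)·(-7) − 5·(-3)]| = 40, so the area is 20.
The number of boundary lattice points is Σ gcd(|Δx|,|Δy|) = gcd(3,2) + gcd(11,6) + gcd(14,4) = 1+1+2 = 4.
By Pick's theorem A = I + B/2 − 1, so I = 20 − 4/2 + 1 = 19.

19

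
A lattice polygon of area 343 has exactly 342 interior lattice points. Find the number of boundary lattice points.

Pick's theorem gives A = I + B/2 − 1, so B = 2(A − I + 1) = 2(343 − 342 + 1) = 4.

4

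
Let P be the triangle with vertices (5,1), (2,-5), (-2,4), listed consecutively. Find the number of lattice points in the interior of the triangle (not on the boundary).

24

By the shoelace formula, twice the signed area is |(5·(-5) − 2·1) + (2·4 − (-2)·(-5)) + ((-2)·1 − 5·4)| = 51, so the area is 25.5.
Along each edge there are gcd(|Δx|,|Δy|)+1 lattice points, so counting each shared vertex once the boundary has gcd(3,6) + gcd(4,9) + gcd(7,3) = 3+1+1 = 5.
Pick's theorem gives I = A − B/2 + 1 = 25.5 − 5/2 + 1 = 24.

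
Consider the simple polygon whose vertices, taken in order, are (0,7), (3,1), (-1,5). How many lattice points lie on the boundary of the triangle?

Summing gcd(|Δx|,|Δy|) over the edges gives the boundary count: gcd(3,6) + gcd(4,4) + gcd(1,2) = 3+4+1 = 8.

8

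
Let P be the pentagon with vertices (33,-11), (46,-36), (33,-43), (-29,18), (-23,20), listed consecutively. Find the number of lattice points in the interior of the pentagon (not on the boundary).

1347

Using the shoelace formula, 2A = |[33·(-36) − 46·(-11)] + [46·(-43) − 33·(-36)] + [33·18 − (-29)·(-43)] + [(-29)·20 − (-23)·18] + [(-23)·(-11) − 33·20]| = 2698, so the area is 1349.
Summing gcd(|Δx|,|Δy|) over the edges gives the boundary count: gcd(13,25) + gcd(13,7) + gcd(62,61) + gcd(6,2) + gcd(56,31) = 1+1+1+2+1 = 6.
Pick's theorem gives I = A − B/2 + 1 = 1349 − 6/2 + 1 = 1347.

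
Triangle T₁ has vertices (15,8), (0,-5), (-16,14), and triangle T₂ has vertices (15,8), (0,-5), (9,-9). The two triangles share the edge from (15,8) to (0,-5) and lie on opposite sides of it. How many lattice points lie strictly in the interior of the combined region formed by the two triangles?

334

The union is the simple quadrilateral with vertices (15,8), (-16,14), (0,-5), (9,-9) in order.
Using the shoelace formula, 2A = |(15·14 − (-16)·8) + ((-16)·(-5) − 0·14) + (0·(-9) − 9·(-5)) + (9·8 − 15·(-9))| = 670, so the area is 335.
The number of boundary lattice points is Σ gcd(|Δx|,|Δy|) = gcd(31,6) + gcd(16,19) + gcd(9,4) + gcd(6,17) = 1+1+1+1 = 4.
By Pick's theorem I = A − B/2 + 1 = 335 − 4/2 + 1 = 334.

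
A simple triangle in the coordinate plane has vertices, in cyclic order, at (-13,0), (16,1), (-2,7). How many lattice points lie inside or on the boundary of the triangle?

Using the shoelace formula, 2A = |[(-13)·1 − 16·0] + [16·7 − (-2)·1] + [(-2)·0 − (-13)·7]| = 192, so the area is 96.
Summing gcd(|Δx|,|Δy|) over the edges gives the boundary count: gcd(29,1) + gcd(18,6) + gcd(11,7) = 1+6+1 = 8.
Pick's theorem gives I = A − B/2 + 1 = 96 − 8/2 + 1 = 93, so the closed region contains I + B = 93 + 8 = 101 lattice points.

101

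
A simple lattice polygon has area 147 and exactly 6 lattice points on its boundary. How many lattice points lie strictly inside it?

From Pick's theorem, I = A − B/2 + 1 = 147 − 6/2 + 1 = 145.

145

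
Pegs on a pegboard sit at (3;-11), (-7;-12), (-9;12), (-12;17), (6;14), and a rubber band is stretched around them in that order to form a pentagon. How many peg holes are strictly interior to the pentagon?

343

Using the shoelace formula, 2A = |[3·(-12) − (-7)·(-11)] + [(-7)·12 − (-9)·(-12)] + [(-9)·17 − (-12)·12] + [(-12)·14 − 6·17] + [6·(-11) − 3·14]| = 692, so the area is 346.
Along each edge there are gcd(|Δx|,|Δy|)+1 lattice points, so counting each shared vertex once the boundary has gcd(10,1) + gcd(2,24) + gcd(3,5) + gcd(18,3) + gcd(3,25) = 1+2+1+3+1 = 8.
Pick's theorem gives I = A − B/2 + 1 = 346 − 8/2 + 1 = 343.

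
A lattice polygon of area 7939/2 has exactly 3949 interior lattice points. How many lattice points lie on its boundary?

43

Pick's theorem gives A = I + B/2 − 1, so B = 2(A − I + 1) = 2(7939/2 − 3949 + 1) = 43.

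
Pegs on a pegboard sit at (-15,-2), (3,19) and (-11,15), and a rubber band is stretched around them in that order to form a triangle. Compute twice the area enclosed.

222

Using the shoelace formula, 2A = |((-15)·19 − 3·(-2)) + (3·15 − (-11)·19) + ((-11)·(-2) − (-15)·15)| = 222, so the area is 111.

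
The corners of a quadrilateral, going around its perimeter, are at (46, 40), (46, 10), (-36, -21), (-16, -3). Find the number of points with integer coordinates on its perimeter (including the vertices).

34

Summing gcd(|Δx|,|Δy|) over the edges gives the boundary count: gcd(0,30) + gcd(82,31) + gcd(20,18) + gcd(62,43) = 30+1+2+1 = 34.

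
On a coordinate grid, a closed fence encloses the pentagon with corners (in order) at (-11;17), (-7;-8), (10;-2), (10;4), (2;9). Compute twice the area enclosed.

576

By the shoelace formula, twice the signed area is |[(-11)·(-8) − (-7)·17] + [(-7)·(-2) − 10·(-8)] + [10·4 − 10·(-2)] + [10·9 − 2·4] + [2·17 − (-11)·9]| = 576, so the area is 288.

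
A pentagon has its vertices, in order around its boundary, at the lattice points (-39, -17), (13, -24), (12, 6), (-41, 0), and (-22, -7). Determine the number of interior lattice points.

1077

By the shoelace formula, twice the signed area is |((-39)·(-24) − 13·(-17)) + (13·6 − 12·(-24)) + (12·0 − (-41)·6) + ((-41)·(-7) − (-22)·0) + ((-22)·(-17) − (-39)·(-7))| = 2157, so the area is 1078.5.
Summing gcd(|Δx|,|Δy|) over the edges gives the boundary count: gcd(52,7) + gcd(1,30) + gcd(53,6) + gcd(19,7) + gcd(17,10) = 1+1+1+1+1 = 5.
Pick's theorem gives I = A − B/2 + 1 = 1078.5 − 5/2 + 1 = 1077.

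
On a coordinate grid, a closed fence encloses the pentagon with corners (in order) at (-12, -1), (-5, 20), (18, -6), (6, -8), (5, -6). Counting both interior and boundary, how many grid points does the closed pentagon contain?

385

The shoelace formula gives twice the area as |((-12)·20 − (-5)·(-1)) + ((-5)·(-6) − 18·20) + (18·(-8) − 6·(-6)) + (6·(-6) − 5·(-8)) + (5·(-1) − (-12)·(-6))| = 756, so the area is 378.
Summing gcd(|Δx|,|Δy|) over the edges gives the boundary count: gcd(7,21) + gcd(23,26) + gcd(12,2) + gcd(1,2) + gcd(17,5) = 7+1+2+1+1 = 12.
Pick's theorem gives I = A − B/2 + 1 = 378 − 12/2 + 1 = 373, so the closed region contains I + B = 373 + 12 = 385 lattice points.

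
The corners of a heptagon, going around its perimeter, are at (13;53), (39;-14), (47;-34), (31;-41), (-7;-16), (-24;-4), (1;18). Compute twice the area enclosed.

5538

By the shoelace formula, twice the signed area is |[13·(-14) − 39·53] + [39·(-34) − 47·(-14)] + [47·(-41) − 31·(-34)] + [31·(-16) − (-7)·(-41)] + [(-7)·(-4) − (-24)·(-16)] + [(-24)·18 − 1·(-4)] + [1·53 − 13·18]| = 5538, so the area is 2769.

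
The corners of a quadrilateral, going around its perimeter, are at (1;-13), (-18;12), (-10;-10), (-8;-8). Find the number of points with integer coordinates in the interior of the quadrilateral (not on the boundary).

93

By the shoelace formula, twice the signed area is |(1·12 − (-18)·(-13)) + ((-18)·(-10) − (-10)·12) + ((-10)·(-8) − (-8)·(-10)) + ((-8)·(-13) − 1·(-8))| = 190, so the area is 95.
Along each edge there are gcd(|Δx|,|Δy|)+1 lattice points, so counting each shared vertex once the boundary has gcd(19,25) + gcd(8,22) + gcd(2,2) + gcd(9,5) = 1+2+2+1 = 6.
Pick's theorem gives I = A − B/2 + 1 = 95 − 6/2 + 1 = 93.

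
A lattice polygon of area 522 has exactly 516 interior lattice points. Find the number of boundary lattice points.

14

Pick's theorem gives A = I + B/2 − 1, so B = 2(A − I + 1) = 2(522 − 516 + 1) = 14.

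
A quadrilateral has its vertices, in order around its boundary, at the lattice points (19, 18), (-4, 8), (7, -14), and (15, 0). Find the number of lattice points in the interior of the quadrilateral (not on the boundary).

345

By the shoelace formula, twice the signed area is |(19·8 − (-4)·18) + ((-4)·(-14) − 7·8) + (7·0 − 15·(-14)) + (15·18 − 19·0)| = 704, so the area is 352.
The number of boundary lattice points is Σ gcd(|Δx|,|Δy|) = gcd(23,10) + gcd(11,22) + gcd(8,14) + gcd(4,18) = 1+11+2+2 = 16.
By Pick's theorem A = I + B/2 − 1, so I = 352 − 16/2 + 1 = 345.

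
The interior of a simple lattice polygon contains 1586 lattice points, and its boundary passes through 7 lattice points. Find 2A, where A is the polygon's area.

3177

By Pick's theorem, A = I + B/2 − 1 = 1586 + 7/2 − 1 = 3177/2.
Hence 2A = 3177.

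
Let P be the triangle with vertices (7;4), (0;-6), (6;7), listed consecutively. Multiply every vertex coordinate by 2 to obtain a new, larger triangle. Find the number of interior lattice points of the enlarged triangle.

60

The shoelace formula gives twice the area as |(7·(-6) − 0·4) + (0·7 − 6·(-6)) + (6·4 − 7·7)| = 31, so the area is 15.5.
Along each edge there are gcd(|Δx|,|Δy|)+1 lattice points, so counting each shared vertex once the boundary has gcd(7,10) + gcd(6,13) + gcd(1,3) = 1+1+1 = 3.
Scaling by 2 multiplies the area by 2² = 4 (so the new area is 62) and multiplies the boundary lattice-point count by 2, giving 6.
By Pick's theorem, the interior count of the dilated polygon is 62 − 6/2 + 1 = 60.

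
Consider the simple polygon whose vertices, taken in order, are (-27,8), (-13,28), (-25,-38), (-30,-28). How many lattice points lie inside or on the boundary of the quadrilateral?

The shoelace formula gives twice the area as |((-27)·28 − (-13)·8) + ((-13)·(-38) − (-25)·28) + ((-25)·(-28) − (-30)·(-38)) + ((-30)·8 − (-27)·(-28))| = 894, so the area is 447.
Summing gcd(|Δx|,|Δy|) over the edges gives the boundary count: gcd(14,20) + gcd(12,66) + gcd(5,10) + gcd(3,36) = 2+6+5+3 = 16.
Pick's theorem gives I = A − B/2 + 1 = 447 − 16/2 + 1 = 440, so the closed region contains I + B = 440 + 16 = 456 lattice points.

456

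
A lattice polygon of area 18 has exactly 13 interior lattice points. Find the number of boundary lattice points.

12

Pick's theorem gives A = I + B/2 − 1, so B = 2(A − I + 1) = 2(18 − 13 + 1) = 12.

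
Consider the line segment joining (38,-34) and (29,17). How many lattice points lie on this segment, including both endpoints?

The number of lattice points on a segment between lattice points is gcd(|Δx|,|Δy|) + 1 = gcd(9,51) + 1 = 3 + 1 = 4.

4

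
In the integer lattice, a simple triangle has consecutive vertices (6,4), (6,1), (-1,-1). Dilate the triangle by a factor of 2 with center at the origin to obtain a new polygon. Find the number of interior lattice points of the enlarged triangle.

Using the shoelace formula, 2A = |[6·1 − 6·4] + [6·(-1) − (-1)·1] + [(-1)·4 − 6·(-1)]| = 21, so the area is 21/2.
Summing gcd(|Δx|,|Δy|) over the edges gives the boundary count: gcd(0,3) + gcd(7,2) + gcd(7,5) = 3+1+1 = 5.
Scaling by 2 multiplies the area by 2² = 4 (so the new area is 42) and multiplies the boundary lattice-point count by 2, giving 10.
By Pick's theorem, the interior count of the dilated polygon is 42 − 10/2 + 1 = 38.

38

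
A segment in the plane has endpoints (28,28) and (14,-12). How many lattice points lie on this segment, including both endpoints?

The number of lattice points on a segment between lattice points is gcd(|Δx|,|Δy|) + 1 = gcd(14,40) + 1 = 2 + 1 = 3.

3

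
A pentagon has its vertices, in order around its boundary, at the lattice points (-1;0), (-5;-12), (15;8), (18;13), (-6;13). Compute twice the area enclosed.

528

The shoelace formula gives twice the area as |((-1)·(-12) − (-5)·0) + ((-5)·8 − 15·(-12)) + (15·13 − 18·8) + (18·13 − (-6)·13) + ((-6)·0 − (-1)·13)| = 528, so the area is 264.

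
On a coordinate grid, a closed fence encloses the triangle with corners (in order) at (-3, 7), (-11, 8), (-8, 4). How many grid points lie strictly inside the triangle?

14

The shoelace formula gives twice the area as |[(-3)·8 − (-11)·7] + [(-11)·4 − (-8)·8] + [(-8)·7 − (-3)·4]| = 29, so the area is 14.5.
Summing gcd(|Δx|,|Δy|) over the edges gives the boundary count: gcd(8,1) + gcd(3,4) + gcd(5,3) = 1+1+1 = 3.
Pick's theorem gives I = A − B/2 + 1 = 14.5 − 3/2 + 1 = 14.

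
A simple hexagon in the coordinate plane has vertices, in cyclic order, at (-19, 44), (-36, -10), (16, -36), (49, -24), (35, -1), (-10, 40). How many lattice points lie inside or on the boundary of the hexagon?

By the shoelace formula, twice the signed area is |[(-19)·(-10) − (-36)·44] + [(-36)·(-36) − 16·(-10)] + [16·(-24) − 49·(-36)] + [49·(-1) − 35·(-24)] + [35·40 − (-10)·(-1)] + [(-10)·44 − (-19)·40]| = 7111, so the area is 3555.5.
Summing gcd(|Δx|,|Δy|) over the edges gives the boundary count: gcd(17,54) + gcd(52,26) + gcd(33,12) + gcd(14,23) + gcd(45,41) + gcd(9,4) = 1+26+3+1+1+1 = 33.
Pick's theorem gives I = A − B/2 + 1 = 3555.5 − 33/2 + 1 = 3540, so the closed region contains I + B = 3540 + 33 = 3573 lattice points.

3573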